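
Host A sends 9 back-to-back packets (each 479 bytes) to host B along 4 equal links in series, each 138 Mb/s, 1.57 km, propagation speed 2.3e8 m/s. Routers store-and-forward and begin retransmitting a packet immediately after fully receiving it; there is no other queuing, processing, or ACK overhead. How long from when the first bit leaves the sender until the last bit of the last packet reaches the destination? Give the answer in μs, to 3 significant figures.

361 μs

Per-hop transmission t_tx = L/R = 3832/138000000 = 27.7681 μs.
Per-hop propagation t_prop = 1570/2.3e+08 = 6.82609 μs.
Pipeline fill: first packet needs 4·t_tx to clear all hops; remaining 8 packets each add one t_tx.
Total = (4+9-1)·t_tx + 4·t_prop = 12·27.7681 + 4·6.82609 = 361 μs.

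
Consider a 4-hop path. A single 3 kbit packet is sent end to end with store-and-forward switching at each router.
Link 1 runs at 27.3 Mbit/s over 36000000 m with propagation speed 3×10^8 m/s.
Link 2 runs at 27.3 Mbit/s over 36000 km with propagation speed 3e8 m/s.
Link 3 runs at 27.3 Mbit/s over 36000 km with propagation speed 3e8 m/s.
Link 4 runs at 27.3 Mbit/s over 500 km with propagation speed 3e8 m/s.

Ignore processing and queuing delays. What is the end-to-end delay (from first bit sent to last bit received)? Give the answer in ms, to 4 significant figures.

362.1 ms

L = 3000 bits.
Transmission delay per hop = L/R = 3000/27300000 = 0.10989 ms; 4 hops → 0.43956 ms.
Propagation delays (d/s per hop): 120, 120, 120, 1.66667 ms; sum = 361.667 ms.
End-to-end = 362.1 ms.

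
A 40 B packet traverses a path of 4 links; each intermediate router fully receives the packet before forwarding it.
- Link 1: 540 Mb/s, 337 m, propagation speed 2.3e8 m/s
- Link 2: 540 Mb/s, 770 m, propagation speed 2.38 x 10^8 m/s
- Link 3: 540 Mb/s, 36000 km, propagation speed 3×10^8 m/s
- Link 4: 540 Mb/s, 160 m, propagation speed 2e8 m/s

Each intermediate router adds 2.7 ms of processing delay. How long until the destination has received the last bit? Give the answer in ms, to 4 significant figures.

128.1 ms

L = 40 × 8 = 320 bits.
Transmission delay per hop = L/R = 320/540000000 = 0.000592593 ms; 4 hops → 0.00237037 ms.
Propagation delays (d/s per hop): 0.00146522, 0.00323529, 120, 0.0008 ms; sum = 120.006 ms.
Processing at 3 router(s): 3 × 2.7 ms = 8.1 ms.
End-to-end = 128.1 ms.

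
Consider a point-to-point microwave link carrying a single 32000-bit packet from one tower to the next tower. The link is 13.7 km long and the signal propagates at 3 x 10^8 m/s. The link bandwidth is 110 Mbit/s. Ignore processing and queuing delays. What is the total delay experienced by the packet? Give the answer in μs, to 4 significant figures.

Transmission delay = L/R = 32000 / 110000000 = 290.909 μs.
Propagation delay = d/s = 13700 m / 300000000 m/s = 45.6667 μs.
Total = 336.6 μs.

336.6 μs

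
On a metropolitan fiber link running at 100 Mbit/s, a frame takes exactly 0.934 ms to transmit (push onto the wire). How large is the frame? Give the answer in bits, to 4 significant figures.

93400 bits

L = R × t_tx = 100000000 b/s × 0.000934 s = 93400 bits.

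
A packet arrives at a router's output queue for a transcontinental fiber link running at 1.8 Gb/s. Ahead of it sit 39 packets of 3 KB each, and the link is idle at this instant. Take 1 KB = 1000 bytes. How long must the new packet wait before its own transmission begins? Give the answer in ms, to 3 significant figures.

Each queued packet: L/R = 24000/1800000000 = 0.0133333 ms.
39 queued → 0.52 ms.
Queuing delay = 0.520 ms.

0.520 ms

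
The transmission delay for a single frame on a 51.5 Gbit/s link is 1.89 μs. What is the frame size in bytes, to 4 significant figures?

L = R × t_tx = 51500000000 b/s × 1.89e-06 s = 97335 bits.
In bytes: 97335 / 8 = 12170 bytes.

12170 bytes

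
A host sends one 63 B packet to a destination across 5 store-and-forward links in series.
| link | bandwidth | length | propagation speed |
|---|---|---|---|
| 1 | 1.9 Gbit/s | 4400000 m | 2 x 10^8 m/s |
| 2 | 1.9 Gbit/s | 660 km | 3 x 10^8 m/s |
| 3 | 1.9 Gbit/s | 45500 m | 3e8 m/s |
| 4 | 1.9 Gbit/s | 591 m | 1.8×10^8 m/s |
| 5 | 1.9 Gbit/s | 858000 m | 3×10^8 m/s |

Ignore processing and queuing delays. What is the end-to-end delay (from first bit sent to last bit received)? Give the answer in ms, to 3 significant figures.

27.2 ms

L = 63 × 8 = 504 bits.
Transmission delay per hop = L/R = 504/1900000000 = 0.000265263 ms; 5 hops → 0.00132632 ms.
Propagation delays (d/s per hop): 22, 2.2, 0.151667, 0.00328333, 2.86 ms; sum = 27.215 ms.
End-to-end = 27.2 ms.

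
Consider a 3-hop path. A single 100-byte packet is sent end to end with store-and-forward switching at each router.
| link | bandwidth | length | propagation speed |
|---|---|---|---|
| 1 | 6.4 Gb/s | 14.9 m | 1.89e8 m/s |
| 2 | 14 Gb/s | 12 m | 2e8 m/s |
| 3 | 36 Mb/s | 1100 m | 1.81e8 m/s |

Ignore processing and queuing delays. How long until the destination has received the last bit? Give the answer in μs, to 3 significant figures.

L = 100 × 8 = 800 bits.
Transmission delays (L/R per hop): 0.125, 0.0571429, 22.2222 μs; sum = 22.4044 μs.
Propagation delays (d/s per hop): 0.078836, 0.06, 6.07735 μs; sum = 6.21618 μs.
End-to-end = 28.6 μs.

28.6 μs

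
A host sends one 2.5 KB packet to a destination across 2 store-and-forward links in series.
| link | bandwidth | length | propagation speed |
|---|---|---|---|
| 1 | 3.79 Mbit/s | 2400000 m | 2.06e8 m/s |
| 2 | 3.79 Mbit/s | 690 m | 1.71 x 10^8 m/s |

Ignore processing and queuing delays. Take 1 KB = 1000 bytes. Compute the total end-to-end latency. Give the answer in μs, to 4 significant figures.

22210 μs

L = 20000 bits.
Transmission delay per hop = L/R = 20000/3790000 = 5277.04 μs; 2 hops → 10554.1 μs.
Propagation delays (d/s per hop): 11650.5, 4.03509 μs; sum = 11654.5 μs.
End-to-end = 22210 μs.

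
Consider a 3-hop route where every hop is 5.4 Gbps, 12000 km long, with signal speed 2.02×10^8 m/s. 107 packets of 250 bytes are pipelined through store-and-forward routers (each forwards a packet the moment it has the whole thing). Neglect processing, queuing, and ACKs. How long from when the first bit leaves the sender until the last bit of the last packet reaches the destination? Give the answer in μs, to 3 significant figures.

Per-hop transmission t_tx = L/R = 2000/5400000000 = 0.37037 μs.
Per-hop propagation t_prop = 12000000/202000000 = 59405.9 μs.
Pipeline fill: first packet needs 3·t_tx to clear all hops; remaining 106 packets each add one t_tx.
Total = (3+107-1)·t_tx + 3·t_prop = 109·0.37037 + 3·59405.9 = 178000 μs.

178000 μs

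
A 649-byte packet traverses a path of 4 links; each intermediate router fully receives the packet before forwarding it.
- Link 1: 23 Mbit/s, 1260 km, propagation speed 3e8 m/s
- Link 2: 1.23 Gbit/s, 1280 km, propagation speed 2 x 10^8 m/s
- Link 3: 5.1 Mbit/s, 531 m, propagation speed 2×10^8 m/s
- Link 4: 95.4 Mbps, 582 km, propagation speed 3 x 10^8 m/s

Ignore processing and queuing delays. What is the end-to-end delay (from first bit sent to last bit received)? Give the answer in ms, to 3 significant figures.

L = 649 × 8 = 5192 bits.
Transmission delays (L/R per hop): 0.225739, 0.00422114, 1.01804, 0.0544235 ms; sum = 1.30242 ms.
Propagation delays (d/s per hop): 4.2, 6.4, 0.002655, 1.94 ms; sum = 12.5427 ms.
End-to-end = 13.8 ms.

13.8 ms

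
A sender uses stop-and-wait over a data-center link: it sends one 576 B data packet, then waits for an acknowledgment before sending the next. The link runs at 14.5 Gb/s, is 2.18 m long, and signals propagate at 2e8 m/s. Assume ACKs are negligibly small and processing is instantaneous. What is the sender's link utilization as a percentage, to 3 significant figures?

93.6 %

t_tx = L/R = 4608/14500000000 = 3.17793e-07 s.
t_prop = 2.18/200000000 = 1.09e-08 s; RTT = 2.18e-08 s.
Cycle = t_tx + RTT = 3.39593e-07 s.
Utilization = t_tx / cycle = 3.17793e-07/3.39593e-07 = 93.6 %.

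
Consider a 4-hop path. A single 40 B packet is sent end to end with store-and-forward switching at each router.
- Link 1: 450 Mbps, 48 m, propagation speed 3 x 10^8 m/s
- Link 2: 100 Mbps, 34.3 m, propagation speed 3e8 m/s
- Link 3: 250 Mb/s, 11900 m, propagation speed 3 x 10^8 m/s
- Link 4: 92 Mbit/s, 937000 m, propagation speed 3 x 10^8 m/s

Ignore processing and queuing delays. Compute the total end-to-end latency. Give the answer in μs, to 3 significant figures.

3170 μs

L = 40 × 8 = 320 bits.
Transmission delays (L/R per hop): 0.711111, 3.2, 1.28, 3.47826 μs; sum = 8.66937 μs.
Propagation delays (d/s per hop): 0.16, 0.114333, 39.6667, 3123.33 μs; sum = 3163.27 μs.
End-to-end = 3170 μs.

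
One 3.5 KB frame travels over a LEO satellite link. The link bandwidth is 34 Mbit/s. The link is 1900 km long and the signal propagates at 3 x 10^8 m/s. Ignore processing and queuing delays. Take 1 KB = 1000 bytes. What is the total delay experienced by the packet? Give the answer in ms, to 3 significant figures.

L = 28000 bits.
Transmission delay = L/R = 28000 / 34000000 = 0.823529 ms.
Propagation delay = d/s = 1900000 m / 300000000 m/s = 6.33333 ms.
Total = 7.16 ms.

7.16 ms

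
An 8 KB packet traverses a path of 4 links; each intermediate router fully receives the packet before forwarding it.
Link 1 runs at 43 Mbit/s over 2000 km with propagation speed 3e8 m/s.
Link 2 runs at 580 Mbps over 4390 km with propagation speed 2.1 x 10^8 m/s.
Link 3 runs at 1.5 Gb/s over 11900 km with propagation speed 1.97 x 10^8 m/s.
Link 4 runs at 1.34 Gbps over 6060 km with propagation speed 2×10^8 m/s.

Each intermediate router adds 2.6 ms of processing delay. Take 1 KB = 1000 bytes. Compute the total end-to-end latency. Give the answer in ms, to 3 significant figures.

L = 64000 bits.
Transmission delays (L/R per hop): 1.48837, 0.110345, 0.0426667, 0.0477612 ms; sum = 1.68914 ms.
Propagation delays (d/s per hop): 6.66667, 20.9048, 60.4061, 30.3 ms; sum = 118.278 ms.
Processing at 3 router(s): 3 × 2.6 ms = 7.8 ms.
End-to-end = 128 ms.

128 ms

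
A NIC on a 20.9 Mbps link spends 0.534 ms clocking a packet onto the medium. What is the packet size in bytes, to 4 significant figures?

1395 bytes

L = R × t_tx = 20900000 b/s × 0.000534 s = 11160.6 bits.
In bytes: 11160.6 / 8 = 1395 bytes.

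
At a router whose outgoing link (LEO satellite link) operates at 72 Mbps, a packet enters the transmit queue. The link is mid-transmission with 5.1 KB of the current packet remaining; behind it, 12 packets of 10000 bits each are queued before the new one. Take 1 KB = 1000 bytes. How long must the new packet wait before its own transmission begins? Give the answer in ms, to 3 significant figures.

Each queued packet: L/R = 10000/72000000 = 0.138889 ms.
12 queued → 1.66667 ms.
Plus remaining 40800 bits of current packet: 0.566667 ms.
Queuing delay = 2.23 ms.

2.23 ms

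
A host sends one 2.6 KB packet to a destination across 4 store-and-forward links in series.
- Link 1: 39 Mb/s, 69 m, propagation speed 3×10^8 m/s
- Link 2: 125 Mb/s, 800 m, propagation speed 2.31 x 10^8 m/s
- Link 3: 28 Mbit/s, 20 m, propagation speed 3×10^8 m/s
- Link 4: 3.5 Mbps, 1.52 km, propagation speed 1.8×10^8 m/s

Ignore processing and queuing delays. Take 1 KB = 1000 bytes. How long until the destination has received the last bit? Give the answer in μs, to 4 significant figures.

7398 μs

L = 20800 bits.
Transmission delays (L/R per hop): 533.333, 166.4, 742.857, 5942.86 μs; sum = 7385.45 μs.
Propagation delays (d/s per hop): 0.23, 3.4632, 0.0666667, 8.44444 μs; sum = 12.2043 μs.
End-to-end = 7398 μs.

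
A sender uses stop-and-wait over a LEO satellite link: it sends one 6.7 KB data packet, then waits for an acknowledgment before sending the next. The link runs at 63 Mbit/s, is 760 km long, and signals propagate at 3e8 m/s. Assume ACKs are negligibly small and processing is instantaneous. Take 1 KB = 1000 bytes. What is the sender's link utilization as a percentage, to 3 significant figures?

t_tx = L/R = 53600/63000000 = 0.000850794 s.
t_prop = 760000/300000000 = 0.00253333 s; RTT = 0.00506667 s.
Cycle = t_tx + RTT = 0.00591746 s.
Utilization = t_tx / cycle = 0.000850794/0.00591746 = 14.4 %.

14.4 %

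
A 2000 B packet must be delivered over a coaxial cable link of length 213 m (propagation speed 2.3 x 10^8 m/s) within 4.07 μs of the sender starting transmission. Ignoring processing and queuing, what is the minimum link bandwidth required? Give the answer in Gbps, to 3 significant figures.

5.09 Gbps

L = 16000 bits.
Propagation delay = 213 / 2.3e+08 = 0.926087 μs.
Transmission budget = 4.07 − 0.926087 = 3.14391 μs.
R ≥ L / t_tx = 16000 bits / 3.14391e-06 s = 5.09 Gbps.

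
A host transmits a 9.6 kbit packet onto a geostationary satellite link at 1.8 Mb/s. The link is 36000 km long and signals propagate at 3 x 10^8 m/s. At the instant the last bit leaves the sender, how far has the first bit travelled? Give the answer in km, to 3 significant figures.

t_tx = L/R = 9600/1800000 = 0.00533333 s.
Distance = s × t_tx = 300000000 × 0.00533333 = 1600 km.

1600 km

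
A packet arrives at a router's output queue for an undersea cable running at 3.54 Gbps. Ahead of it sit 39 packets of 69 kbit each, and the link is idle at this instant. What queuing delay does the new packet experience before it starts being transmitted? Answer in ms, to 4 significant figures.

Each queued packet: L/R = 69000/3540000000 = 0.0194915 ms.
39 queued → 0.760169 ms.
Queuing delay = 0.7602 ms.

0.7602 ms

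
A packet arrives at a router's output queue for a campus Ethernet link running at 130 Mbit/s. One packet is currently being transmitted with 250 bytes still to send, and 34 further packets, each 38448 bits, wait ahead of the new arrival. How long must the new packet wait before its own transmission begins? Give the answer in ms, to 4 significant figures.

10.07 ms

Each queued packet: L/R = 38448/130000000 = 0.295754 ms.
34 queued → 10.0556 ms.
Plus remaining 2000 bits of current packet: 0.0153846 ms.
Queuing delay = 10.07 ms.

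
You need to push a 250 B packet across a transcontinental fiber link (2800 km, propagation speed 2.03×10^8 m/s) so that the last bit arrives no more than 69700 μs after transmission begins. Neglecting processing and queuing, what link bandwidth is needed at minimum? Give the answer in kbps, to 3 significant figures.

35.8 kbps

L = 2000 bits.
Propagation delay = 2800000 / 2.03e+08 = 13793.1 μs.
Transmission budget = 69700 − 13793.1 = 55906.9 μs.
R ≥ L / t_tx = 2000 bits / 0.0559069 s = 35.8 kbps.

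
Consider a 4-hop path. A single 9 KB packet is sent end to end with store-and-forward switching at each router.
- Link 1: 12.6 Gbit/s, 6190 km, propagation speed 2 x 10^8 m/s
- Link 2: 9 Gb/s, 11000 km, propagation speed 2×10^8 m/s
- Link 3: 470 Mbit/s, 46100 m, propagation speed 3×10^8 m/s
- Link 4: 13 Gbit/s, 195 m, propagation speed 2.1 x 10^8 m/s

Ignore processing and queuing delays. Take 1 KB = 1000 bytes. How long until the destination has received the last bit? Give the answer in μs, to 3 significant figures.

86300 μs

L = 72000 bits.
Transmission delays (L/R per hop): 5.71429, 8, 153.191, 5.53846 μs; sum = 172.444 μs.
Propagation delays (d/s per hop): 30950, 55000, 153.667, 0.928571 μs; sum = 86104.6 μs.
End-to-end = 86300 μs.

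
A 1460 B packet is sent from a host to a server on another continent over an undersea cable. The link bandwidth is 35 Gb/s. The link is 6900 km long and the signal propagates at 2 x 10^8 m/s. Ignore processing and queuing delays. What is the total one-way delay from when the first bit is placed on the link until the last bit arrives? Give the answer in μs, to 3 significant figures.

L = 1460 × 8 = 11680 bits.
Transmission delay = L/R = 11680 / 35000000000 = 0.333714 μs.
Propagation delay = d/s = 6900000 m / 200000000 m/s = 34500 μs.
Total = 34500 μs.

34500 μs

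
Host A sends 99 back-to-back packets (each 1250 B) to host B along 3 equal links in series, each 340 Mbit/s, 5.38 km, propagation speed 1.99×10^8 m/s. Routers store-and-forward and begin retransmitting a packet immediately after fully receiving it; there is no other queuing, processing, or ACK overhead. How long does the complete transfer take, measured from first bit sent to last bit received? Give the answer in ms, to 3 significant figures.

Per-hop transmission t_tx = L/R = 10000/340000000 = 0.0294118 ms.
Per-hop propagation t_prop = 5380/199000000 = 0.0270352 ms.
Pipeline fill: first packet needs 3·t_tx to clear all hops; remaining 98 packets each add one t_tx.
Total = (3+99-1)·t_tx + 3·t_prop = 101·0.0294118 + 3·0.0270352 = 3.05 ms.

3.05 ms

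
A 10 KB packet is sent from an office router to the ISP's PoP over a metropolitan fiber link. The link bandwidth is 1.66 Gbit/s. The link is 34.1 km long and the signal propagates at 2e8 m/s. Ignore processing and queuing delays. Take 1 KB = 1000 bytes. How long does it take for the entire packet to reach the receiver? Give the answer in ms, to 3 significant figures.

L = 80000 bits.
Transmission delay = L/R = 80000 / 1660000000 = 0.0481928 ms.
Propagation delay = d/s = 34100 m / 200000000 m/s = 0.1705 ms.
Total = 0.219 ms.

0.219 ms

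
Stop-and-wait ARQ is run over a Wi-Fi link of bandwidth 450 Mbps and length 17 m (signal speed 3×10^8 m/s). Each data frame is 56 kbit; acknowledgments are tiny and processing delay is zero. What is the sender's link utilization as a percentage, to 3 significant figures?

t_tx = L/R = 56000/450000000 = 0.000124444 s.
t_prop = 17/300000000 = 5.66667e-08 s; RTT = 1.13333e-07 s.
Cycle = t_tx + RTT = 0.000124558 s.
Utilization = t_tx / cycle = 0.000124444/0.000124558 = 99.9 %.

99.9 %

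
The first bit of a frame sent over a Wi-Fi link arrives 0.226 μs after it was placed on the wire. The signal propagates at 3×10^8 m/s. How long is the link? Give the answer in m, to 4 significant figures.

67.80 m

d = s × t_prop = 300000000 × 2.26e-07 = 67.80 m.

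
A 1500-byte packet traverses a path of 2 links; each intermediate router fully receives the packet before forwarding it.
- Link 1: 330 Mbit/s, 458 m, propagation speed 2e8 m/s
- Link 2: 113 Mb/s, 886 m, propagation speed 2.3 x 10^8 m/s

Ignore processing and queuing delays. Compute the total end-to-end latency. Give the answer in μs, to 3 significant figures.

L = 1500 × 8 = 12000 bits.
Transmission delays (L/R per hop): 36.3636, 106.195 μs; sum = 142.558 μs.
Propagation delays (d/s per hop): 2.29, 3.85217 μs; sum = 6.14217 μs.
End-to-end = 149 μs.

149 μs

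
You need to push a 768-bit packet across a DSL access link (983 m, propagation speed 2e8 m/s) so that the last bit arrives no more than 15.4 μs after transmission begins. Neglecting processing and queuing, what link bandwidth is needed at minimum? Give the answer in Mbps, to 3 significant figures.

Propagation delay = 983 / 200000000 = 4.915 μs.
Transmission budget = 15.4 − 4.915 = 10.485 μs.
R ≥ L / t_tx = 768 bits / 1.0485e-05 s = 73.2 Mbps.

73.2 Mbps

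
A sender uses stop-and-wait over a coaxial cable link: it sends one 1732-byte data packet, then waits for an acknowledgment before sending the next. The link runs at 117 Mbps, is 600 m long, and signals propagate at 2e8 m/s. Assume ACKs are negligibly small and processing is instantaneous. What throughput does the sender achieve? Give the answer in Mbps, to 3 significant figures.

t_tx = L/R = 13856/117000000 = 0.000118427 s.
t_prop = 600/200000000 = 3e-06 s; RTT = 6e-06 s.
Cycle = t_tx + RTT = 0.000124427 s.
Throughput = L / cycle = 13856 / 0.000124427 = 111 Mbps.

111 Mbps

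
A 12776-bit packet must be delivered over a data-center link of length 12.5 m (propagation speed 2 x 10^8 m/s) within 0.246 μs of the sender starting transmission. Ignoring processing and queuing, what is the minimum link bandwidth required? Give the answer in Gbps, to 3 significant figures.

69.6 Gbps

Propagation delay = 12.5 / 200000000 = 0.0625 μs.
Transmission budget = 0.246 − 0.0625 = 0.1835 μs.
R ≥ L / t_tx = 12776 bits / 1.835e-07 s = 69.6 Gbps.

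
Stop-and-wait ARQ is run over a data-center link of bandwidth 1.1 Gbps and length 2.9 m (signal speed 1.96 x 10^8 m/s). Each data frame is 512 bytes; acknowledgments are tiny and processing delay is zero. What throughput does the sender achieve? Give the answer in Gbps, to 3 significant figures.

1.09 Gbps

t_tx = L/R = 4096/1100000000 = 3.72364e-06 s.
t_prop = 2.9/196000000 = 1.47959e-08 s; RTT = 2.95918e-08 s.
Cycle = t_tx + RTT = 3.75323e-06 s.
Throughput = L / cycle = 4096 / 3.75323e-06 = 1.09 Gbps.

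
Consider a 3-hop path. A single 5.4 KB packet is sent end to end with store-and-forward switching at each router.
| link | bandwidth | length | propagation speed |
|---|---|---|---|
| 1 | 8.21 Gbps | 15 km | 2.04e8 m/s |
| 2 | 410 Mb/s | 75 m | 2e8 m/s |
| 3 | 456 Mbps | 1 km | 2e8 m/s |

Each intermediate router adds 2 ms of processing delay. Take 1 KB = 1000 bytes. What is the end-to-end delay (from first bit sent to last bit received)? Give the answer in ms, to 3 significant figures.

4.28 ms

L = 43200 bits.
Transmission delays (L/R per hop): 0.00526188, 0.105366, 0.0947368 ms; sum = 0.205365 ms.
Propagation delays (d/s per hop): 0.0735294, 0.000375, 0.005 ms; sum = 0.0789044 ms.
Processing at 2 router(s): 2 × 2 ms = 4 ms.
End-to-end = 4.28 ms.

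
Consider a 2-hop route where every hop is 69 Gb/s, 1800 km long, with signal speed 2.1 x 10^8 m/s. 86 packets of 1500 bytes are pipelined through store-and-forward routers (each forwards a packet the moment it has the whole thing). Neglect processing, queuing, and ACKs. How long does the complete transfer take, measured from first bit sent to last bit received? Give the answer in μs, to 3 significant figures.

17200 μs

Per-hop transmission t_tx = L/R = 12000/69000000000 = 0.173913 μs.
Per-hop propagation t_prop = 1800000/210000000 = 8571.43 μs.
Pipeline fill: first packet needs 2·t_tx to clear all hops; remaining 85 packets each add one t_tx.
Total = (2+86-1)·t_tx + 2·t_prop = 87·0.173913 + 2·8571.43 = 17200 μs.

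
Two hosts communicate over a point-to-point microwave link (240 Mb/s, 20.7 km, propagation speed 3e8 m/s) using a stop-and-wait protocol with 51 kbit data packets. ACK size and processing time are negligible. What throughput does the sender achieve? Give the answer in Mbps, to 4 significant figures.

145.5 Mbps

t_tx = L/R = 51000/240000000 = 0.0002125 s.
t_prop = 20700/300000000 = 6.9e-05 s; RTT = 0.000138 s.
Cycle = t_tx + RTT = 0.0003505 s.
Throughput = L / cycle = 51000 / 0.0003505 = 145.5 Mbps.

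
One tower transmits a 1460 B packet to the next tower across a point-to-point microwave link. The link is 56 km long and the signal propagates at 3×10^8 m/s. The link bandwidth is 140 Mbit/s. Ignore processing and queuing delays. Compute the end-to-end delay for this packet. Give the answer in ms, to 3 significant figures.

L = 1460 × 8 = 11680 bits.
Transmission delay = L/R = 11680 / 140000000 = 0.0834286 ms.
Propagation delay = d/s = 56000 m / 300000000 m/s = 0.186667 ms.
Total = 0.270 ms.

0.270 ms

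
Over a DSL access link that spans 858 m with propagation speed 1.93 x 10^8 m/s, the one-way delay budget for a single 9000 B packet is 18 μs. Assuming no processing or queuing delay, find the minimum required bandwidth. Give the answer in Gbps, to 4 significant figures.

L = 72000 bits.
Propagation delay = 858 / 193000000 = 4.4456 μs.
Transmission budget = 18 − 4.4456 = 13.5544 μs.
R ≥ L / t_tx = 72000 bits / 1.35544e-05 s = 5.312 Gbps.

5.312 Gbps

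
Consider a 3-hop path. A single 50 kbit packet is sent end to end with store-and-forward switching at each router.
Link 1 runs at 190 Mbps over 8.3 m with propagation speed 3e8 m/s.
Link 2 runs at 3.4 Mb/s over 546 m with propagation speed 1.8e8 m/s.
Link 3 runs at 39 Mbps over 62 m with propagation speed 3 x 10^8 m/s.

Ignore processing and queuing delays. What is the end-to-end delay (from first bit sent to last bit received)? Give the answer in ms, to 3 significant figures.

16.3 ms

L = 50000 bits.
Transmission delays (L/R per hop): 0.263158, 14.7059, 1.28205 ms; sum = 16.2511 ms.
Propagation delays (d/s per hop): 2.76667e-05, 0.00303333, 0.000206667 ms; sum = 0.00326767 ms.
End-to-end = 16.3 ms.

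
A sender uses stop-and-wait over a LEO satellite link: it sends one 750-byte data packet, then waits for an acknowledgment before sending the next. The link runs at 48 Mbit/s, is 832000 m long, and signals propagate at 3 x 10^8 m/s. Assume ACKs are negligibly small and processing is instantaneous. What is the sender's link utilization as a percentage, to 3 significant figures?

2.20 %

t_tx = L/R = 6000/48000000 = 0.000125 s.
t_prop = 832000/300000000 = 0.00277333 s; RTT = 0.00554667 s.
Cycle = t_tx + RTT = 0.00567167 s.
Utilization = t_tx / cycle = 0.000125/0.00567167 = 2.20 %.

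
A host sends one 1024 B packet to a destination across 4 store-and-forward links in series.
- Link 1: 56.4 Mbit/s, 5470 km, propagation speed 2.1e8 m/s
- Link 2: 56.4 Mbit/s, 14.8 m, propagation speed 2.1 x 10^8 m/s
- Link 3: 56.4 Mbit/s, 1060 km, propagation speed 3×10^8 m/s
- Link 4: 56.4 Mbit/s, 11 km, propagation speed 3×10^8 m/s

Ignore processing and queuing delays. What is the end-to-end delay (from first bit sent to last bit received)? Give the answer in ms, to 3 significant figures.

30.2 ms

L = 1024 × 8 = 8192 bits.
Transmission delay per hop = L/R = 8192/56400000 = 0.145248 ms; 4 hops → 0.580993 ms.
Propagation delays (d/s per hop): 26.0476, 7.04762e-05, 3.53333, 0.0366667 ms; sum = 29.6177 ms.
End-to-end = 30.2 ms.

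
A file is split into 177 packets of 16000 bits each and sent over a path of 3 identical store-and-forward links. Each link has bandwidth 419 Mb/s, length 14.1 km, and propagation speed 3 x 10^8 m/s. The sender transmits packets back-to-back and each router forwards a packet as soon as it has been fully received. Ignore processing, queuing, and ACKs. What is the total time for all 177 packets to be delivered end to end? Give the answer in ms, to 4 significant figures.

6.976 ms

Per-hop transmission t_tx = L/R = 16000/419000000 = 0.0381862 ms.
Per-hop propagation t_prop = 14100/300000000 = 0.047 ms.
Pipeline fill: first packet needs 3·t_tx to clear all hops; remaining 176 packets each add one t_tx.
Total = (3+177-1)·t_tx + 3·t_prop = 179·0.0381862 + 3·0.047 = 6.976 ms.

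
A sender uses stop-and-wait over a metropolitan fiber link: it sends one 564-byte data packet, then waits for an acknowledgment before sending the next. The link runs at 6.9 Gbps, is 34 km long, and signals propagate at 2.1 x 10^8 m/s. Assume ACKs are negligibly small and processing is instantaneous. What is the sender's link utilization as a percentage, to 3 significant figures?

0.202 %

t_tx = L/R = 4512/6900000000 = 6.53913e-07 s.
t_prop = 34000/210000000 = 0.000161905 s; RTT = 0.00032381 s.
Cycle = t_tx + RTT = 0.000324463 s.
Utilization = t_tx / cycle = 6.53913e-07/0.000324463 = 0.202 %.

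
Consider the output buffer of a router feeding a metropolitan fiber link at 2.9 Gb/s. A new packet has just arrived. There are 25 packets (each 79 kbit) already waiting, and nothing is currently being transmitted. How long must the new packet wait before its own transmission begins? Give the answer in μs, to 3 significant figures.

681 μs

Each queued packet: L/R = 79000/2900000000 = 27.2414 μs.
25 queued → 681.034 μs.
Queuing delay = 681 μs.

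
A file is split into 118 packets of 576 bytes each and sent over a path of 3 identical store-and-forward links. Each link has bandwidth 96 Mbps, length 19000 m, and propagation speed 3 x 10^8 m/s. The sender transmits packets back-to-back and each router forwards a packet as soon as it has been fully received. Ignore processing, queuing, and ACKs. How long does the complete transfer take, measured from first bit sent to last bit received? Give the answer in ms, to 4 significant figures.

Per-hop transmission t_tx = L/R = 4608/96000000 = 0.048 ms.
Per-hop propagation t_prop = 19000/300000000 = 0.0633333 ms.
Pipeline fill: first packet needs 3·t_tx to clear all hops; remaining 117 packets each add one t_tx.
Total = (3+118-1)·t_tx + 3·t_prop = 120·0.048 + 3·0.0633333 = 5.950 ms.

5.950 ms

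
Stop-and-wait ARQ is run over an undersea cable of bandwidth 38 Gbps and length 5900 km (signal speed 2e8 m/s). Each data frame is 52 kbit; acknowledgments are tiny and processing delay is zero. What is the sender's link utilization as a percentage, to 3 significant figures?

t_tx = L/R = 52000/38000000000 = 1.36842e-06 s.
t_prop = 5900000/200000000 = 0.0295 s; RTT = 0.059 s.
Cycle = t_tx + RTT = 0.0590014 s.
Utilization = t_tx / cycle = 1.36842e-06/0.0590014 = 0.00232 %.

0.00232 %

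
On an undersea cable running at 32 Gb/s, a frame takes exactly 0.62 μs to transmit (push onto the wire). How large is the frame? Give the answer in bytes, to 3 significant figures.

2480 bytes

L = R × t_tx = 32000000000 b/s × 6.2e-07 s = 19840 bits.
In bytes: 19840 / 8 = 2480 bytes.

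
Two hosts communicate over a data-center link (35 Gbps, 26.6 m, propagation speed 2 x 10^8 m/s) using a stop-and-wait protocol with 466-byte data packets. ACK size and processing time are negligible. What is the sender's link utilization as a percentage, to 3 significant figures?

28.6 %

t_tx = L/R = 3728/35000000000 = 1.06514e-07 s.
t_prop = 26.6/200000000 = 1.33e-07 s; RTT = 2.66e-07 s.
Cycle = t_tx + RTT = 3.72514e-07 s.
Utilization = t_tx / cycle = 1.06514e-07/3.72514e-07 = 28.6 %.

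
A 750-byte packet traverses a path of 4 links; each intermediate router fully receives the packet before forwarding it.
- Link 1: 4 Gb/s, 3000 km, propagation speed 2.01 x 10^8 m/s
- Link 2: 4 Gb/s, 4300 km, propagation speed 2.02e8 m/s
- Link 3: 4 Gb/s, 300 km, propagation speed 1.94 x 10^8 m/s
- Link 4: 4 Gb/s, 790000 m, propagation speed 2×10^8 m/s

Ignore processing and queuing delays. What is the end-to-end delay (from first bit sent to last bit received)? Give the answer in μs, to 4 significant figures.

41710 μs

L = 750 × 8 = 6000 bits.
Transmission delay per hop = L/R = 6000/4000000000 = 1.5 μs; 4 hops → 6 μs.
Propagation delays (d/s per hop): 14925.4, 21287.1, 1546.39, 3950 μs; sum = 41708.9 μs.
End-to-end = 41710 μs.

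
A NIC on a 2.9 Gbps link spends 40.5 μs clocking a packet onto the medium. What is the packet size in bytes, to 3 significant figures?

L = R × t_tx = 2900000000 b/s × 4.05e-05 s = 117450 bits.
In bytes: 117450 / 8 = 14700 bytes.

14700 bytes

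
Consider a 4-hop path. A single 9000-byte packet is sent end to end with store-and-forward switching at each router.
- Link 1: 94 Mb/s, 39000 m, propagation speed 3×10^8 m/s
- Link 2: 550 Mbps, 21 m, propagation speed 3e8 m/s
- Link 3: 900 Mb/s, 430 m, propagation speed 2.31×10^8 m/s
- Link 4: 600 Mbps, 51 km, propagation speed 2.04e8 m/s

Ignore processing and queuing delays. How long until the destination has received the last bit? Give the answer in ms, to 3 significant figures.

1.48 ms

L = 9000 × 8 = 72000 bits.
Transmission delays (L/R per hop): 0.765957, 0.130909, 0.08, 0.12 ms; sum = 1.09687 ms.
Propagation delays (d/s per hop): 0.13, 7e-05, 0.00186147, 0.25 ms; sum = 0.381931 ms.
End-to-end = 1.48 ms.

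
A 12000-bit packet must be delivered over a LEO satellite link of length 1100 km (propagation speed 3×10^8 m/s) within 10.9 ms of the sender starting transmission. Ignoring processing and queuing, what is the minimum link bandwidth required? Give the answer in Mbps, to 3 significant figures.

Propagation delay = 1100000 / 300000000 = 3.66667 ms.
Transmission budget = 10.9 − 3.66667 = 7.23333 ms.
R ≥ L / t_tx = 12000 bits / 0.00723333 s = 1.66 Mbps.

1.66 Mbps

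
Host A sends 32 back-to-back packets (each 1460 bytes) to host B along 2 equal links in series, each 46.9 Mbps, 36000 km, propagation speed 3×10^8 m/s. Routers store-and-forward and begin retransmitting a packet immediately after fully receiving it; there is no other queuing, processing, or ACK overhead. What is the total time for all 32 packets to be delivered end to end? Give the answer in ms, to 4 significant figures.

Per-hop transmission t_tx = L/R = 11680/46900000 = 0.249041 ms.
Per-hop propagation t_prop = 36000000/300000000 = 120 ms.
Pipeline fill: first packet needs 2·t_tx to clear all hops; remaining 31 packets each add one t_tx.
Total = (2+32-1)·t_tx + 2·t_prop = 33·0.249041 + 2·120 = 248.2 ms.

248.2 ms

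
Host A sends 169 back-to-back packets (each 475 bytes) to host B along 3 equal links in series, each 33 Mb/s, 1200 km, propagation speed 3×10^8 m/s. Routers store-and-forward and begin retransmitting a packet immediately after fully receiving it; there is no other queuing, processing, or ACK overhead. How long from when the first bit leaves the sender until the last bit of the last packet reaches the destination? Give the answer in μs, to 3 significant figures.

31700 μs

Per-hop transmission t_tx = L/R = 3800/33000000 = 115.152 μs.
Per-hop propagation t_prop = 1200000/300000000 = 4000 μs.
Pipeline fill: first packet needs 3·t_tx to clear all hops; remaining 168 packets each add one t_tx.
Total = (3+169-1)·t_tx + 3·t_prop = 171·115.152 + 3·4000 = 31700 μs.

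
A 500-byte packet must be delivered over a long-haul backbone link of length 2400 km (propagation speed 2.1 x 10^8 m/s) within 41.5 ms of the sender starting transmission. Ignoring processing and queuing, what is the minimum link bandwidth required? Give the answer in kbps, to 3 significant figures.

L = 4000 bits.
Propagation delay = 2400000 / 210000000 = 11.4286 ms.
Transmission budget = 41.5 − 11.4286 = 30.0714 ms.
R ≥ L / t_tx = 4000 bits / 0.0300714 s = 133 kbps.

133 kbps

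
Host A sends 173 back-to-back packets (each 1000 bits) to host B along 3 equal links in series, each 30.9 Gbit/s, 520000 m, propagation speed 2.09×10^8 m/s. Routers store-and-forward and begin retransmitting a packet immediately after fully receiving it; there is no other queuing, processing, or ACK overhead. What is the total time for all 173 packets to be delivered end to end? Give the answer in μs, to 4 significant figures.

7470 μs

Per-hop transmission t_tx = L/R = 1000/30900000000 = 0.0323625 μs.
Per-hop propagation t_prop = 520000/209000000 = 2488.04 μs.
Pipeline fill: first packet needs 3·t_tx to clear all hops; remaining 172 packets each add one t_tx.
Total = (3+173-1)·t_tx + 3·t_prop = 175·0.0323625 + 3·2488.04 = 7470 μs.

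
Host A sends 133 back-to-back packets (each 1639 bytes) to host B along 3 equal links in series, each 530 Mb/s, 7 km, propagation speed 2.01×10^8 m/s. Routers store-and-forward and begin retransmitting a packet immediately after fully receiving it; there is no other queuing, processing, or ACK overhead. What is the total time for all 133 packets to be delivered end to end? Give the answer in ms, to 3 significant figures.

3.44 ms

Per-hop transmission t_tx = L/R = 13112/530000000 = 0.0247396 ms.
Per-hop propagation t_prop = 7000/2.01e+08 = 0.0348259 ms.
Pipeline fill: first packet needs 3·t_tx to clear all hops; remaining 132 packets each add one t_tx.
Total = (3+133-1)·t_tx + 3·t_prop = 135·0.0247396 + 3·0.0348259 = 3.44 ms.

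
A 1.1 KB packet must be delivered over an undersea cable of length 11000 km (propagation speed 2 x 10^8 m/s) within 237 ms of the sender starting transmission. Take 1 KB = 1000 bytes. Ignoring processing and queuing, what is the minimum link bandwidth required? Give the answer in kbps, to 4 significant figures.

L = 8800 bits.
Propagation delay = 11000000 / 200000000 = 55 ms.
Transmission budget = 237 − 55 = 182 ms.
R ≥ L / t_tx = 8800 bits / 0.182 s = 48.35 kbps.

48.35 kbps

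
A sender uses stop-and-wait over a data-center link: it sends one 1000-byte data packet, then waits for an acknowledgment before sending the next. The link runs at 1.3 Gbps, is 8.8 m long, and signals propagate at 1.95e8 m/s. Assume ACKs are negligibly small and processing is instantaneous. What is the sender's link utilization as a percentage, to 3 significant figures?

98.6 %

t_tx = L/R = 8000/1300000000 = 6.15385e-06 s.
t_prop = 8.8/195000000 = 4.51282e-08 s; RTT = 9.02564e-08 s.
Cycle = t_tx + RTT = 6.2441e-06 s.
Utilization = t_tx / cycle = 6.15385e-06/6.2441e-06 = 98.6 %.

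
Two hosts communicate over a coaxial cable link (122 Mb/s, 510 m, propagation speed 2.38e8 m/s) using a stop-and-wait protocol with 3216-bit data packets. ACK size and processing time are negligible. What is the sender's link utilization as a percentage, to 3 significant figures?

86.0 %

t_tx = L/R = 3216/122000000 = 2.63607e-05 s.
t_prop = 510/238000000 = 2.14286e-06 s; RTT = 4.28571e-06 s.
Cycle = t_tx + RTT = 3.06464e-05 s.
Utilization = t_tx / cycle = 2.63607e-05/3.06464e-05 = 86.0 %.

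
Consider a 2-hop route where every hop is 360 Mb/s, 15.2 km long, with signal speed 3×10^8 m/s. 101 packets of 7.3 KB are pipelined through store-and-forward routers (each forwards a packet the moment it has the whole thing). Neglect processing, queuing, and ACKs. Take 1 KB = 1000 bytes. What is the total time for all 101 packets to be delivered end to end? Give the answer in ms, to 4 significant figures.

16.65 ms

Per-hop transmission t_tx = L/R = 58400/360000000 = 0.162222 ms.
Per-hop propagation t_prop = 15200/300000000 = 0.0506667 ms.
Pipeline fill: first packet needs 2·t_tx to clear all hops; remaining 100 packets each add one t_tx.
Total = (2+101-1)·t_tx + 2·t_prop = 102·0.162222 + 2·0.0506667 = 16.65 ms.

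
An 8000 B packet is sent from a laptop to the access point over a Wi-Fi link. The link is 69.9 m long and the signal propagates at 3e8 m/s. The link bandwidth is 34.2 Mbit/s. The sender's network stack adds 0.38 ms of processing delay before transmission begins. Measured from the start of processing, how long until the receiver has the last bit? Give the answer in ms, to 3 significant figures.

L = 8000 × 8 = 64000 bits.
Transmission delay = L/R = 64000 / 34200000 = 1.87135 ms.
Propagation delay = d/s = 69.9 m / 300000000 m/s = 0.000233 ms.
Plus processing delay 0.38 ms = 0.38 ms.
Total = 2.25 ms.

2.25 ms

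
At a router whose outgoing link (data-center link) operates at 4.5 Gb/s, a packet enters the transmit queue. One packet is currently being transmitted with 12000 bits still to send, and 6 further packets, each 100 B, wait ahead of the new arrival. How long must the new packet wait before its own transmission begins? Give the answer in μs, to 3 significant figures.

3.73 μs

Each queued packet: L/R = 800/4500000000 = 0.177778 μs.
6 queued → 1.06667 μs.
Plus remaining 12000 bits of current packet: 2.66667 μs.
Queuing delay = 3.73 μs.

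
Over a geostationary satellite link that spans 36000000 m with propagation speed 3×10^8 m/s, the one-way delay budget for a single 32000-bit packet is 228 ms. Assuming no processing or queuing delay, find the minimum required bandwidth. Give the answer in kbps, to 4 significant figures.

Propagation delay = 36000000 / 300000000 = 120 ms.
Transmission budget = 228 − 120 = 108 ms.
R ≥ L / t_tx = 32000 bits / 0.108 s = 296.3 kbps.

296.3 kbps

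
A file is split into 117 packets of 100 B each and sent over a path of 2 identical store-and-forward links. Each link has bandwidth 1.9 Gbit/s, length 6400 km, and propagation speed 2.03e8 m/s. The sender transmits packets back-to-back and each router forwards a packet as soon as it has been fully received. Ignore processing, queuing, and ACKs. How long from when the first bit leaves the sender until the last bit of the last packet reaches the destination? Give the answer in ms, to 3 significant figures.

63.1 ms

Per-hop transmission t_tx = L/R = 800/1900000000 = 0.000421053 ms.
Per-hop propagation t_prop = 6400000/2.03e+08 = 31.5271 ms.
Pipeline fill: first packet needs 2·t_tx to clear all hops; remaining 116 packets each add one t_tx.
Total = (2+117-1)·t_tx + 2·t_prop = 118·0.000421053 + 2·31.5271 = 63.1 ms.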